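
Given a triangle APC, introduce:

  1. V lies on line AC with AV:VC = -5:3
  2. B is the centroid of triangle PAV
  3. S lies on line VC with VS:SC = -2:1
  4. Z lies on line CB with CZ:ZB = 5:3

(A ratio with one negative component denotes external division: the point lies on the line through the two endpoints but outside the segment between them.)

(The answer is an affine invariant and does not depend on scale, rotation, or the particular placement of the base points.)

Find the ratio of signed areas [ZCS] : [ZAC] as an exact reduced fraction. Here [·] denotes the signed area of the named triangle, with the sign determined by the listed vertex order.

[ZCS]:[ZAC] = -3/2

Choose coordinates A = (0, 0), P = (1, 0), C = (0, 1).
1. V lies on line AC with AV:VC = -5:3 ⇒ V = (0, 5/2)
2. B is the centroid of triangle PAV ⇒ B = (1/3, 5/6)
3. S lies on line VC with VS:SC = -2:1 ⇒ S = (0, -1/2)
4. Z lies on line CB with CZ:ZB = 5:3 ⇒ Z = (5/24, 43/48)
2·[ZCS] = 5/16, 2·[ZAC] = -5/24
[ZCS]:[ZAC] = 5/16:-5/24 = -3/2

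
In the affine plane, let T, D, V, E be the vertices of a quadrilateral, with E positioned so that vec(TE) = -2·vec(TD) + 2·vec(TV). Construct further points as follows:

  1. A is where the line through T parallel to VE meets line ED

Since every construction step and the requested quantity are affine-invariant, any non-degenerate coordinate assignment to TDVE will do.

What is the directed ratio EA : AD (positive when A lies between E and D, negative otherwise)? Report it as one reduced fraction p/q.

EA:AD = -2

Work in coordinates with T = (0, 0), D = (1, 0), V = (0, 1), E = (-2, 2).
1. A is where the line through T parallel to VE meets line ED ⇒ A = (4, -2)
A = E + t·(D−E) with t = 2, so EA:AD = t:(1−t) = 2:-1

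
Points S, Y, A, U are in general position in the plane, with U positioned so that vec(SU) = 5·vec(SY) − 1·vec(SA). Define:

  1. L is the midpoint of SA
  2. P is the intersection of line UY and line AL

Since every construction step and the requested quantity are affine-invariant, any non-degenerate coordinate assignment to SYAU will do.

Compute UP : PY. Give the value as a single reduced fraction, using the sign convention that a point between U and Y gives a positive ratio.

UP:PY = -5

Assign S = (0, 0), Y = (1, 0), A = (0, 1), U = (5, -1) — the answer is frame-independent, so this choice is without loss of generality.
1. L is the midpoint of SA ⇒ L = (0, 1/2)
2. P is the intersection of line UY and line AL ⇒ P = (0, 1/4)
P = U + t·(Y−U) with t = 5/4, so UP:PY = t:(1−t) = 5/4:-1/4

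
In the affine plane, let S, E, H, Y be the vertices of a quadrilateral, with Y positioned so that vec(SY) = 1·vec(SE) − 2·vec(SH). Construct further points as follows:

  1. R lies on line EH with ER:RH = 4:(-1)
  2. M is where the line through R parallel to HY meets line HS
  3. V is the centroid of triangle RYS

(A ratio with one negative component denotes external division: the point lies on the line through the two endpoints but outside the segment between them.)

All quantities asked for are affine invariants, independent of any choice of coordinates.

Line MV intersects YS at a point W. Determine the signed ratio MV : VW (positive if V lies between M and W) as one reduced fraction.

Work in coordinates with S = (0, 0), E = (1, 0), H = (0, 1), Y = (1, -2).
1. R lies on line EH with ER:RH = 4:(-1) ⇒ R = (-1/3, 4/3)
2. M is where the line through R parallel to HY meets line HS ⇒ M = (0, 1/3)
3. V is the centroid of triangle RYS ⇒ V = (2/9, -2/9)
line MV meets YS at W = (2/3, -4/3)
V = M + t·(W−M) with t = 1/3, so MV:VW = 1/3:2/3

MV:VW = 1/2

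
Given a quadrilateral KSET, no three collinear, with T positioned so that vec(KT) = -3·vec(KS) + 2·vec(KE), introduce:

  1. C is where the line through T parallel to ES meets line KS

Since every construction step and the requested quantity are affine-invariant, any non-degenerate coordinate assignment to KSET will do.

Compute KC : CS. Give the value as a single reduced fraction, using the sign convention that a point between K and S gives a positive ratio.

KC:CS = -1/2

Assign K = (0, 0), S = (1, 0), E = (0, 1), T = (-3, 2) — the answer is frame-independent, so this choice is without loss of generality.
1. C is where the line through T parallel to ES meets line KS ⇒ C = (-1, 0)
C = K + t·(S−K) with t = -1, so KC:CS = t:(1−t) = -1:2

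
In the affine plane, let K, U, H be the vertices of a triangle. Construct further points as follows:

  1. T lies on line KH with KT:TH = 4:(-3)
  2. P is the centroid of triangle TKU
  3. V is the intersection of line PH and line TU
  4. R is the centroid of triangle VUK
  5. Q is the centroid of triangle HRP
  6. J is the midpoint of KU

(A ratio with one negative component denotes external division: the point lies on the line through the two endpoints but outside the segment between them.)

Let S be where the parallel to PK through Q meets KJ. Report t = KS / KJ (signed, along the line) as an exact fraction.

t = 1/10

Work in coordinates with K = (0, 0), U = (1, 0), H = (0, 1).
1. T lies on line KH with KT:TH = 4:(-3) ⇒ T = (0, 4)
2. P is the centroid of triangle TKU ⇒ P = (1/3, 4/3)
3. V is the intersection of line PH and line TU ⇒ V = (3/5, 8/5)
4. R is the centroid of triangle VUK ⇒ R = (8/15, 8/15)
5. Q is the centroid of triangle HRP ⇒ Q = (13/45, 43/45)
6. J is the midpoint of KU ⇒ J = (1/2, 0)
through Q parallel to PK: direction (-1/3, -4/3); meets KJ at S = (1/20, 0)
S = K + t·(J−K) with t = 1/10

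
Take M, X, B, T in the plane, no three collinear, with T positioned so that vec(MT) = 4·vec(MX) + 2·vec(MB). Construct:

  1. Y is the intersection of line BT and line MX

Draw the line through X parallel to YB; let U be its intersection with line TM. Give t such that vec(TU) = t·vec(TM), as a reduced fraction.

Assign M = (0, 0), X = (1, 0), B = (0, 1), T = (4, 2) — the answer is frame-independent, so this choice is without loss of generality.
1. Y is the intersection of line BT and line MX ⇒ Y = (-4, 0)
through X parallel to YB: direction (4, 1); meets TM at U = (-1, -1/2)
U = T + t·(M−T) with t = 5/4

t = 5/4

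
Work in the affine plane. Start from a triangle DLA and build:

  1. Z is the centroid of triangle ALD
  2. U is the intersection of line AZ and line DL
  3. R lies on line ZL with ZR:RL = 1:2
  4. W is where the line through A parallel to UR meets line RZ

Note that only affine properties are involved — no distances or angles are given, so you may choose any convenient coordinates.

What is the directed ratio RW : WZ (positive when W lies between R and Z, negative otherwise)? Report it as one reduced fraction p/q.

RW:WZ = -3/2

Choose coordinates D = (0, 0), L = (1, 0), A = (0, 1).
1. Z is the centroid of triangle ALD ⇒ Z = (1/3, 1/3)
2. U is the intersection of line AZ and line DL ⇒ U = (1/2, 0)
3. R lies on line ZL with ZR:RL = 1:2 ⇒ R = (5/9, 2/9)
4. W is where the line through A parallel to UR meets line RZ ⇒ W = (-1/9, 5/9)
W = R + t·(Z−R) with t = 3, so RW:WZ = t:(1−t) = 3:-2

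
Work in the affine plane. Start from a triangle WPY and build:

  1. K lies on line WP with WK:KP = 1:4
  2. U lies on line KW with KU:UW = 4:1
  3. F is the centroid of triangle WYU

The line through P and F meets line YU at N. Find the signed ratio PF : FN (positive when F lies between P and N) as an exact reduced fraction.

Choose coordinates W = (0, 0), P = (1, 0), Y = (0, 1).
1. K lies on line WP with WK:KP = 1:4 ⇒ K = (1/5, 0)
2. U lies on line KW with KU:UW = 4:1 ⇒ U = (1/25, 0)
3. F is the centroid of triangle WYU ⇒ F = (1/75, 1/3)
line PF meets YU at N = (49/1825, 24/73)
F = P + t·(N−P) with t = 73/72, so PF:FN = 73/72:-1/72

PF:FN = -73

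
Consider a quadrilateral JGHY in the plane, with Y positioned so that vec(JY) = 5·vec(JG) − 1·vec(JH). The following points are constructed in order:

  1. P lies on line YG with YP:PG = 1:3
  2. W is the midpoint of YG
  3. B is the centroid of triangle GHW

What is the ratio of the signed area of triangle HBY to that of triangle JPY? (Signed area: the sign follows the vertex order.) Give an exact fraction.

[HBY]:[JPY] = -6

Set J = (0, 0), G = (1, 0), H = (0, 1), Y = (5, -1); any affine frame gives the same invariant.
1. P lies on line YG with YP:PG = 1:3 ⇒ P = (4, -3/4)
2. W is the midpoint of YG ⇒ W = (3, -1/2)
3. B is the centroid of triangle GHW ⇒ B = (4/3, 1/6)
2·[HBY] = 3/2, 2·[JPY] = -1/4
[HBY]:[JPY] = 3/2:-1/4 = -6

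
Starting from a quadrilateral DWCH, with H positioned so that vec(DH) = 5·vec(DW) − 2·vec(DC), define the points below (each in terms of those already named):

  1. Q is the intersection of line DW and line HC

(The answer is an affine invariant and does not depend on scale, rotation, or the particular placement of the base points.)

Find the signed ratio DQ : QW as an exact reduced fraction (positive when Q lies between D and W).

Work in coordinates with D = (0, 0), W = (1, 0), C = (0, 1), H = (5, -2).
1. Q is the intersection of line DW and line HC ⇒ Q = (5/3, 0)
Q = D + t·(W−D) with t = 5/3, so DQ:QW = t:(1−t) = 5/3:-2/3

DQ:QW = -5/2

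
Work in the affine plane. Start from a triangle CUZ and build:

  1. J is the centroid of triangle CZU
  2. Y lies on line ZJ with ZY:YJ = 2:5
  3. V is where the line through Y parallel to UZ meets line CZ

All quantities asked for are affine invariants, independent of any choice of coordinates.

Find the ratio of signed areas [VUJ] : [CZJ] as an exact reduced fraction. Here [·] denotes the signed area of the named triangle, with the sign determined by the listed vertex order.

[VUJ]:[CZJ] = 17/21

Assign C = (0, 0), U = (1, 0), Z = (0, 1) — the answer is frame-independent, so this choice is without loss of generality.
1. J is the centroid of triangle CZU ⇒ J = (1/3, 1/3)
2. Y lies on line ZJ with ZY:YJ = 2:5 ⇒ Y = (2/21, 17/21)
3. V is where the line through Y parallel to UZ meets line CZ ⇒ V = (0, 19/21)
2·[VUJ] = -17/63, 2·[CZJ] = -1/3
[VUJ]:[CZJ] = -17/63:-1/3 = 17/21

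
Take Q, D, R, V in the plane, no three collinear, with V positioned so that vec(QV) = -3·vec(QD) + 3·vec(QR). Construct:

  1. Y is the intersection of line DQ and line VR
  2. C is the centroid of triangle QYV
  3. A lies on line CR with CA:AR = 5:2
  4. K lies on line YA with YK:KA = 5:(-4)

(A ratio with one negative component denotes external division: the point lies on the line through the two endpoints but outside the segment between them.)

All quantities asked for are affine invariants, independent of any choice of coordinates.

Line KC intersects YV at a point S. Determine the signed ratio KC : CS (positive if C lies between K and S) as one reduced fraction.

KC:CS = 3/7

Assign Q = (0, 0), D = (1, 0), R = (0, 1), V = (-3, 3) — the answer is frame-independent, so this choice is without loss of generality.
1. Y is the intersection of line DQ and line VR ⇒ Y = (3/2, 0)
2. C is the centroid of triangle QYV ⇒ C = (-1/2, 1)
3. A lies on line CR with CA:AR = 5:2 ⇒ A = (-1/7, 1)
4. K lies on line YA with YK:KA = 5:(-4) ⇒ K = (-47/7, 5)
line KC meets YV at S = (14, -25/3)
C = K + t·(S−K) with t = 3/10, so KC:CS = 3/10:7/10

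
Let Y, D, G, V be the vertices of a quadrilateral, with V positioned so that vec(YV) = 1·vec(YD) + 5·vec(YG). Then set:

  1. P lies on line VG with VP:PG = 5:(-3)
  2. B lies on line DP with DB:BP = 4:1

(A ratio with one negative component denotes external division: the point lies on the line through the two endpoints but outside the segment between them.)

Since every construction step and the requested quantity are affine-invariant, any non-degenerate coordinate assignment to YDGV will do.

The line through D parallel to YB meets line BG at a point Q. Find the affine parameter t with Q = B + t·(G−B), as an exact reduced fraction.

t = -4

Choose coordinates Y = (0, 0), D = (1, 0), G = (0, 1), V = (1, 5).
1. P lies on line VG with VP:PG = 5:(-3) ⇒ P = (-3/2, -5)
2. B lies on line DP with DB:BP = 4:1 ⇒ B = (-1, -4)
through D parallel to YB: direction (-1, -4); meets BG at Q = (-5, -24)
Q = B + t·(G−B) with t = -4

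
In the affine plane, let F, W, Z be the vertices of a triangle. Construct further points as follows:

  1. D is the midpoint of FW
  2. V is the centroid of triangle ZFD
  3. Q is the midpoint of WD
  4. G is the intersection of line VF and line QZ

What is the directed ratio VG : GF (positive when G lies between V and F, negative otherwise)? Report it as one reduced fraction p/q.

Work in coordinates with F = (0, 0), W = (1, 0), Z = (0, 1).
1. D is the midpoint of FW ⇒ D = (1/2, 0)
2. V is the centroid of triangle ZFD ⇒ V = (1/6, 1/3)
3. Q is the midpoint of WD ⇒ Q = (3/4, 0)
4. G is the intersection of line VF and line QZ ⇒ G = (3/10, 3/5)
G = V + t·(F−V) with t = -4/5, so VG:GF = t:(1−t) = -4/5:9/5

VG:GF = -4/9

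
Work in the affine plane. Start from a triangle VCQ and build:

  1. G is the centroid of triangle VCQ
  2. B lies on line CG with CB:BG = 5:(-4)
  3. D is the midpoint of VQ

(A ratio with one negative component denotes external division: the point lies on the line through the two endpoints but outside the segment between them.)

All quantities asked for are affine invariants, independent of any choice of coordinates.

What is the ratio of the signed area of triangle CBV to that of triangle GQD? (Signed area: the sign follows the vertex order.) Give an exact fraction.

[CBV]:[GQD] = 10

Assign V = (0, 0), C = (1, 0), Q = (0, 1) — the answer is frame-independent, so this choice is without loss of generality.
1. G is the centroid of triangle VCQ ⇒ G = (1/3, 1/3)
2. B lies on line CG with CB:BG = 5:(-4) ⇒ B = (-7/3, 5/3)
3. D is the midpoint of VQ ⇒ D = (0, 1/2)
2·[CBV] = 5/3, 2·[GQD] = 1/6
[CBV]:[GQD] = 5/3:1/6 = 10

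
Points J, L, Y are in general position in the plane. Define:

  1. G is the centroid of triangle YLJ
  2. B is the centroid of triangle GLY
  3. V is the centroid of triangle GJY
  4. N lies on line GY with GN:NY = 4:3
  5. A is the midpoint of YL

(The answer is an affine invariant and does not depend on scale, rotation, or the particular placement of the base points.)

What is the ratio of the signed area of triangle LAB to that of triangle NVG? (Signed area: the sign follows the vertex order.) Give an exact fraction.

[LAB]:[NVG] = 7/8

Assign J = (0, 0), L = (1, 0), Y = (0, 1) — the answer is frame-independent, so this choice is without loss of generality.
1. G is the centroid of triangle YLJ ⇒ G = (1/3, 1/3)
2. B is the centroid of triangle GLY ⇒ B = (4/9, 4/9)
3. V is the centroid of triangle GJY ⇒ V = (1/9, 4/9)
4. N lies on line GY with GN:NY = 4:3 ⇒ N = (1/7, 5/7)
5. A is the midpoint of YL ⇒ A = (1/2, 1/2)
2·[LAB] = 1/18, 2·[NVG] = 4/63
[LAB]:[NVG] = 1/18:4/63 = 7/8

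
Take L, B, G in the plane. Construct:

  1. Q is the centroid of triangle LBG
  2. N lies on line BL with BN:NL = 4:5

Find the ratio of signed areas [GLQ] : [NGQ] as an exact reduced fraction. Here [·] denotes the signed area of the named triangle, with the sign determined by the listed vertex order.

Assign L = (0, 0), B = (1, 0), G = (0, 1) — the answer is frame-independent, so this choice is without loss of generality.
1. Q is the centroid of triangle LBG ⇒ Q = (1/3, 1/3)
2. N lies on line BL with BN:NL = 4:5 ⇒ N = (5/9, 0)
2·[GLQ] = 1/3, 2·[NGQ] = 1/27
[GLQ]:[NGQ] = 1/3:1/27 = 9

[GLQ]:[NGQ] = 9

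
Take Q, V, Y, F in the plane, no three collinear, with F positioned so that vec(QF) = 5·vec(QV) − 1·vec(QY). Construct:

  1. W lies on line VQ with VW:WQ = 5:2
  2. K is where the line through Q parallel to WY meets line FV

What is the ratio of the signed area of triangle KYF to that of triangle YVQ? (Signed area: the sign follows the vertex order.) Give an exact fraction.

[KYF]:[YVQ] = 99/26

Set Q = (0, 0), V = (1, 0), Y = (0, 1), F = (5, -1); any affine frame gives the same invariant.
1. W lies on line VQ with VW:WQ = 5:2 ⇒ W = (2/7, 0)
2. K is where the line through Q parallel to WY meets line FV ⇒ K = (-1/13, 7/26)
2·[KYF] = -99/26, 2·[YVQ] = -1
[KYF]:[YVQ] = -99/26:-1 = 99/26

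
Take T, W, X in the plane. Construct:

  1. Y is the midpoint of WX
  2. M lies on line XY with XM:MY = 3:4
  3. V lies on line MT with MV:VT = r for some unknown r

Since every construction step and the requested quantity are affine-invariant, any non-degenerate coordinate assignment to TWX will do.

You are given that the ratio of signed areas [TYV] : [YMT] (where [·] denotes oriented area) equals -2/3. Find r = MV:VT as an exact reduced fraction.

Assign T = (0, 0), W = (1, 0), X = (0, 1) — the answer is frame-independent, so this choice is without loss of generality.
1. Y is the midpoint of WX ⇒ Y = (1/2, 1/2)
2. M lies on line XY with XM:MY = 3:4 ⇒ M = (3/14, 11/14)
3. With MV:VT = r, write λ = r/(r+1) so V = M + λ·(T−M); V is affine-linear in λ
Every point depending on V is an affine combination of V and λ-independent points, so each such coordinate is linear in λ; the λ² term in each signed area is a multiple of (T−M)×(T−M) = 0, so 2·[TYV] and 2·[YMT] are each linear in λ. Evaluating at λ=0 and λ=1:
  2·[TYV] = -2/7·λ + 2/7,   2·[YMT] = 2/7
So [TYV]:[YMT] = (-2/7·λ + 2/7) / (2/7). Setting this equal to -2/3:
  -2/7·λ + 2/7 = -2/3·(2/7)  ⇒  λ = 5/3
Then r = λ/(1−λ) = (5/3)/(-2/3) = -5/2. Check: with r = -5/2, V = (-1/7, -11/21) and [TYV]:[YMT] = -2/3 as required.

r = -5/2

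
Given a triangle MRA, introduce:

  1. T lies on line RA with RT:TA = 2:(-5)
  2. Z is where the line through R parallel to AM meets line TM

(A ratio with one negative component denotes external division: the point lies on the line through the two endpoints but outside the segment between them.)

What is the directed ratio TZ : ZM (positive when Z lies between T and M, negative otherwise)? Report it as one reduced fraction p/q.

TZ:ZM = 2/3

Set M = (0, 0), R = (1, 0), A = (0, 1); any affine frame gives the same invariant.
1. T lies on line RA with RT:TA = 2:(-5) ⇒ T = (5/3, -2/3)
2. Z is where the line through R parallel to AM meets line TM ⇒ Z = (1, -2/5)
Z = T + t·(M−T) with t = 2/5, so TZ:ZM = t:(1−t) = 2/5:3/5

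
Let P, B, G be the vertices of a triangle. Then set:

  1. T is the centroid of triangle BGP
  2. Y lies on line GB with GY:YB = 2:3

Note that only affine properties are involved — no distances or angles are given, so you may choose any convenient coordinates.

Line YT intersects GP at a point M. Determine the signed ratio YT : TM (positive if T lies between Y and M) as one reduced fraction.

Work in coordinates with P = (0, 0), B = (1, 0), G = (0, 1).
1. T is the centroid of triangle BGP ⇒ T = (1/3, 1/3)
2. Y lies on line GB with GY:YB = 2:3 ⇒ Y = (2/5, 3/5)
line YT meets GP at M = (0, -1)
T = Y + t·(M−Y) with t = 1/6, so YT:TM = 1/6:5/6

YT:TM = 1/5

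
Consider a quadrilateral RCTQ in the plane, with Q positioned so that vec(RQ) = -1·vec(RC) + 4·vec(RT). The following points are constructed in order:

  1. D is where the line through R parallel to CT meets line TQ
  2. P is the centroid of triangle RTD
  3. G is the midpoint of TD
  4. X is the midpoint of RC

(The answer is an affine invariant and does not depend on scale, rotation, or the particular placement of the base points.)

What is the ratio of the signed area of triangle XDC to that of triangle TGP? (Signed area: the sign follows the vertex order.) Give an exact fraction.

Choose coordinates R = (0, 0), C = (1, 0), T = (0, 1), Q = (-1, 4).
1. D is where the line through R parallel to CT meets line TQ ⇒ D = (1/2, -1/2)
2. P is the centroid of triangle RTD ⇒ P = (1/6, 1/6)
3. G is the midpoint of TD ⇒ G = (1/4, 1/4)
4. X is the midpoint of RC ⇒ X = (1/2, 0)
2·[XDC] = 1/4, 2·[TGP] = -1/12
[XDC]:[TGP] = 1/4:-1/12 = -3

[XDC]:[TGP] = -3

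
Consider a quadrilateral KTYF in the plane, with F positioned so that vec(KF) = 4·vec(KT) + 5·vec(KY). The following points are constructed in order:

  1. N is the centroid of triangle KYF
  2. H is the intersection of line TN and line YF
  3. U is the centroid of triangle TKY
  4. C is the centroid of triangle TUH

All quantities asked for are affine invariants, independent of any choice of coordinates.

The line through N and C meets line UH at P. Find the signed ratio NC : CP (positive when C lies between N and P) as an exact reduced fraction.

Set K = (0, 0), T = (1, 0), Y = (0, 1), F = (4, 5); any affine frame gives the same invariant.
1. N is the centroid of triangle KYF ⇒ N = (4/3, 2)
2. H is the intersection of line TN and line YF ⇒ H = (7/5, 12/5)
3. U is the centroid of triangle TKY ⇒ U = (1/3, 1/3)
4. C is the centroid of triangle TUH ⇒ C = (41/45, 41/45)
line NC meets UH at P = (79/45, 139/45)
C = N + t·(P−N) with t = -1, so NC:CP = -1:2

NC:CP = -1/2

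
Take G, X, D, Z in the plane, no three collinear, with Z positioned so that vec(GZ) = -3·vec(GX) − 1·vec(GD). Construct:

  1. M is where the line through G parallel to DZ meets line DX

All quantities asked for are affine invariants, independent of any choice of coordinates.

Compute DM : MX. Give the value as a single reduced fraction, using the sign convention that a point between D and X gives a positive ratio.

DM:MX = 3/2

Choose coordinates G = (0, 0), X = (1, 0), D = (0, 1), Z = (-3, -1).
1. M is where the line through G parallel to DZ meets line DX ⇒ M = (3/5, 2/5)
M = D + t·(X−D) with t = 3/5, so DM:MX = t:(1−t) = 3/5:2/5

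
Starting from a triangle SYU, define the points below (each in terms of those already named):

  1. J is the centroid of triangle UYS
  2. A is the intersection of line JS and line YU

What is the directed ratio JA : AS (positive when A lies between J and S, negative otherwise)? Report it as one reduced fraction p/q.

JA:AS = -1/3

Choose coordinates S = (0, 0), Y = (1, 0), U = (0, 1).
1. J is the centroid of triangle UYS ⇒ J = (1/3, 1/3)
2. A is the intersection of line JS and line YU ⇒ A = (1/2, 1/2)
A = J + t·(S−J) with t = -1/2, so JA:AS = t:(1−t) = -1/2:3/2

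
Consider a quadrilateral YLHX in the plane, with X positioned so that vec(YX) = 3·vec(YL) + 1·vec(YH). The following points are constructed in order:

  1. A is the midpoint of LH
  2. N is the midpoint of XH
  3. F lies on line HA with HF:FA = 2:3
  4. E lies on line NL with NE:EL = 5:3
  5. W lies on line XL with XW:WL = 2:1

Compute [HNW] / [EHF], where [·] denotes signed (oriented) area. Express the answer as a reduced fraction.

[HNW]:[EHF] = -80/9

Choose coordinates Y = (0, 0), L = (1, 0), H = (0, 1), X = (3, 1).
1. A is the midpoint of LH ⇒ A = (1/2, 1/2)
2. N is the midpoint of XH ⇒ N = (3/2, 1)
3. F lies on line HA with HF:FA = 2:3 ⇒ F = (1/5, 4/5)
4. E lies on line NL with NE:EL = 5:3 ⇒ E = (19/16, 3/8)
5. W lies on line XL with XW:WL = 2:1 ⇒ W = (5/3, 1/3)
2·[HNW] = -1, 2·[EHF] = 9/80
[HNW]:[EHF] = -1:9/80 = -80/9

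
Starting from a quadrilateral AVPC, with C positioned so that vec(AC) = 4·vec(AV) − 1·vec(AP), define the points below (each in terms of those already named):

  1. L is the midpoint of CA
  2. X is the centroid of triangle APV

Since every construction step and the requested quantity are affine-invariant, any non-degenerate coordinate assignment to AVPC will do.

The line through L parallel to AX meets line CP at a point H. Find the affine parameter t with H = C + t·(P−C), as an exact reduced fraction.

Set A = (0, 0), V = (1, 0), P = (0, 1), C = (4, -1); any affine frame gives the same invariant.
1. L is the midpoint of CA ⇒ L = (2, -1/2)
2. X is the centroid of triangle APV ⇒ X = (1/3, 1/3)
through L parallel to AX: direction (1/3, 1/3); meets CP at H = (7/3, -1/6)
H = C + t·(P−C) with t = 5/12

t = 5/12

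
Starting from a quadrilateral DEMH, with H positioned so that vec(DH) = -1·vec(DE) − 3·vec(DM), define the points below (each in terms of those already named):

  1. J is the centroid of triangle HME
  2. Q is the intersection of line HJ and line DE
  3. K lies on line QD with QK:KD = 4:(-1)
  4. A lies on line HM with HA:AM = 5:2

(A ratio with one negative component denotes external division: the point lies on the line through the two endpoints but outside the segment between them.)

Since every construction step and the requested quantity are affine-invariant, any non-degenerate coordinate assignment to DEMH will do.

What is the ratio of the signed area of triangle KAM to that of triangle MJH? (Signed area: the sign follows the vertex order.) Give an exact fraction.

[KAM]:[MJH] = 26/245

Choose coordinates D = (0, 0), E = (1, 0), M = (0, 1), H = (-1, -3).
1. J is the centroid of triangle HME ⇒ J = (0, -2/3)
2. Q is the intersection of line HJ and line DE ⇒ Q = (2/7, 0)
3. K lies on line QD with QK:KD = 4:(-1) ⇒ K = (-2/21, 0)
4. A lies on line HM with HA:AM = 5:2 ⇒ A = (-2/7, -1/7)
2·[KAM] = -26/147, 2·[MJH] = -5/3
[KAM]:[MJH] = -26/147:-5/3 = 26/245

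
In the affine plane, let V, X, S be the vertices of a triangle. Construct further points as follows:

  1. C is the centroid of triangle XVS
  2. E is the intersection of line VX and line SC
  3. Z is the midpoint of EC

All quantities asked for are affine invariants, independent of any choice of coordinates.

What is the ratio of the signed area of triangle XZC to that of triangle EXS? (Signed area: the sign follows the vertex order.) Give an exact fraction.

[XZC]:[EXS] = -1/6

Set V = (0, 0), X = (1, 0), S = (0, 1); any affine frame gives the same invariant.
1. C is the centroid of triangle XVS ⇒ C = (1/3, 1/3)
2. E is the intersection of line VX and line SC ⇒ E = (1/2, 0)
3. Z is the midpoint of EC ⇒ Z = (5/12, 1/6)
2·[XZC] = -1/12, 2·[EXS] = 1/2
[XZC]:[EXS] = -1/12:1/2 = -1/6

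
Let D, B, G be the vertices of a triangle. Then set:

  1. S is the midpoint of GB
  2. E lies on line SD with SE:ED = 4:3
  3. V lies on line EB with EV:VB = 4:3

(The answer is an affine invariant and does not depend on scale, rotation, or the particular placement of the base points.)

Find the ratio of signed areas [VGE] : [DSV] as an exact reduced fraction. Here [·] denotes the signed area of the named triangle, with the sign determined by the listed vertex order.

Choose coordinates D = (0, 0), B = (1, 0), G = (0, 1).
1. S is the midpoint of GB ⇒ S = (1/2, 1/2)
2. E lies on line SD with SE:ED = 4:3 ⇒ E = (3/14, 3/14)
3. V lies on line EB with EV:VB = 4:3 ⇒ V = (65/98, 9/98)
2·[VGE] = 16/49, 2·[DSV] = -2/7
[VGE]:[DSV] = 16/49:-2/7 = -8/7

[VGE]:[DSV] = -8/7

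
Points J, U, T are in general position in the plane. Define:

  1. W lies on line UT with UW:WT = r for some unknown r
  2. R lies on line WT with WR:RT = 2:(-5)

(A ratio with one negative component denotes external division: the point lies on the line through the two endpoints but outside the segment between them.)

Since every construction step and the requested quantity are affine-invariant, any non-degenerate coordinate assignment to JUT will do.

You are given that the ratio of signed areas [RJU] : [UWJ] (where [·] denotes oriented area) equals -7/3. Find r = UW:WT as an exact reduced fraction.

r = 1/5

Set J = (0, 0), U = (1, 0), T = (0, 1); any affine frame gives the same invariant.
1. With UW:WT = r, write λ = r/(r+1) so W = U + λ·(T−U); W is affine-linear in λ
2. R lies on line WT with WR:RT = 2:(-5) ⇒ R is an affine combination of earlier points and hence also affine-linear in λ
Every point depending on W is an affine combination of W and λ-independent points, so each such coordinate is linear in λ; the λ² term in each signed area is a multiple of (T−U)×(T−U) = 0, so 2·[RJU] and 2·[UWJ] are each linear in λ. Evaluating at λ=0 and λ=1:
  2·[RJU] = 5/3·λ − 2/3,   2·[UWJ] = λ
So [RJU]:[UWJ] = (5/3·λ − 2/3) / (λ). Setting this equal to -7/3:
  5/3·λ − 2/3 = -7/3·(λ)  ⇒  λ = 1/6
Then r = λ/(1−λ) = (1/6)/(5/6) = 1/5. Check: with r = 1/5, W = (5/6, 1/6) and [RJU]:[UWJ] = -7/3 as required.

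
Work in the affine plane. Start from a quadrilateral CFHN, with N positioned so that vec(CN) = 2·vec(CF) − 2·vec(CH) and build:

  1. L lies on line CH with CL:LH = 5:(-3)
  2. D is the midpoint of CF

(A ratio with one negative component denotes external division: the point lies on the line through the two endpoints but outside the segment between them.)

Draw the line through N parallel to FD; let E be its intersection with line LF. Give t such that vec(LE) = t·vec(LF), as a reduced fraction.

Work in coordinates with C = (0, 0), F = (1, 0), H = (0, 1), N = (2, -2).
1. L lies on line CH with CL:LH = 5:(-3) ⇒ L = (0, 5/2)
2. D is the midpoint of CF ⇒ D = (1/2, 0)
through N parallel to FD: direction (-1/2, 0); meets LF at E = (9/5, -2)
E = L + t·(F−L) with t = 9/5

t = 9/5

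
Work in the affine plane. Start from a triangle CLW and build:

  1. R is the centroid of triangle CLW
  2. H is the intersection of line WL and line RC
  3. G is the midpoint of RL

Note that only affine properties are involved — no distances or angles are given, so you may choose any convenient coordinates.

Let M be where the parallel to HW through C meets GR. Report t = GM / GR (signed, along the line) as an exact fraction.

t = 5

Choose coordinates C = (0, 0), L = (1, 0), W = (0, 1).
1. R is the centroid of triangle CLW ⇒ R = (1/3, 1/3)
2. H is the intersection of line WL and line RC ⇒ H = (1/2, 1/2)
3. G is the midpoint of RL ⇒ G = (2/3, 1/6)
through C parallel to HW: direction (-1/2, 1/2); meets GR at M = (-1, 1)
M = G + t·(R−G) with t = 5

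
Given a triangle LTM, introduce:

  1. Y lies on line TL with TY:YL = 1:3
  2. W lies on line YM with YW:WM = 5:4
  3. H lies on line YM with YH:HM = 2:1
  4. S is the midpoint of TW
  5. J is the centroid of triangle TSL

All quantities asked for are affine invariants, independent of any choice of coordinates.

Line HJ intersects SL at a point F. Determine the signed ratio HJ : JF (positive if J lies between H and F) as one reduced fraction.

Choose coordinates L = (0, 0), T = (1, 0), M = (0, 1).
1. Y lies on line TL with TY:YL = 1:3 ⇒ Y = (3/4, 0)
2. W lies on line YM with YW:WM = 5:4 ⇒ W = (1/3, 5/9)
3. H lies on line YM with YH:HM = 2:1 ⇒ H = (1/4, 2/3)
4. S is the midpoint of TW ⇒ S = (2/3, 5/18)
5. J is the centroid of triangle TSL ⇒ J = (5/9, 5/54)
line HJ meets SL at F = (50/101, 125/606)
J = H + t·(F−H) with t = 101/81, so HJ:JF = 101/81:-20/81

HJ:JF = -101/20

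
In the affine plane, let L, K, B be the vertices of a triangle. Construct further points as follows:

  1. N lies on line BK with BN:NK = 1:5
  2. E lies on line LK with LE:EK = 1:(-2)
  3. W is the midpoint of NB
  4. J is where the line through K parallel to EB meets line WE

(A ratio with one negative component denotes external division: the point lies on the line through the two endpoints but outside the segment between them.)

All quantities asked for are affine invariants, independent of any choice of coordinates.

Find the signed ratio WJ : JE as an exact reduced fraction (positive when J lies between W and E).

WJ:JE = -11/12

Work in coordinates with L = (0, 0), K = (1, 0), B = (0, 1).
1. N lies on line BK with BN:NK = 1:5 ⇒ N = (1/6, 5/6)
2. E lies on line LK with LE:EK = 1:(-2) ⇒ E = (-1, 0)
3. W is the midpoint of NB ⇒ W = (1/12, 11/12)
4. J is where the line through K parallel to EB meets line WE ⇒ J = (12, 11)
J = W + t·(E−W) with t = -11, so WJ:JE = t:(1−t) = -11:12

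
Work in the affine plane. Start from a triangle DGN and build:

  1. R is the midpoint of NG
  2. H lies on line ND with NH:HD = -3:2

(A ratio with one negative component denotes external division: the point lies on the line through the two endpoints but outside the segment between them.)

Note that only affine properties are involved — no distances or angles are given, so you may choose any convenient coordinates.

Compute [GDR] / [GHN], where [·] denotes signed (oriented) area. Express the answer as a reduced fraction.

[GDR]:[GHN] = 1/6

Assign D = (0, 0), G = (1, 0), N = (0, 1) — the answer is frame-independent, so this choice is without loss of generality.
1. R is the midpoint of NG ⇒ R = (1/2, 1/2)
2. H lies on line ND with NH:HD = -3:2 ⇒ H = (0, -2)
2·[GDR] = -1/2, 2·[GHN] = -3
[GDR]:[GHN] = -1/2:-3 = 1/6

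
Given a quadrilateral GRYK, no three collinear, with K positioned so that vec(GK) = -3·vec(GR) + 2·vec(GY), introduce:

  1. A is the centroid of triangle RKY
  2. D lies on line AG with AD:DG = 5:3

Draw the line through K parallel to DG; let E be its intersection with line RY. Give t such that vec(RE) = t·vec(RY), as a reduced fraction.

t = 8

Work in coordinates with G = (0, 0), R = (1, 0), Y = (0, 1), K = (-3, 2).
1. A is the centroid of triangle RKY ⇒ A = (-2/3, 1)
2. D lies on line AG with AD:DG = 5:3 ⇒ D = (-1/4, 3/8)
through K parallel to DG: direction (1/4, -3/8); meets RY at E = (-7, 8)
E = R + t·(Y−R) with t = 8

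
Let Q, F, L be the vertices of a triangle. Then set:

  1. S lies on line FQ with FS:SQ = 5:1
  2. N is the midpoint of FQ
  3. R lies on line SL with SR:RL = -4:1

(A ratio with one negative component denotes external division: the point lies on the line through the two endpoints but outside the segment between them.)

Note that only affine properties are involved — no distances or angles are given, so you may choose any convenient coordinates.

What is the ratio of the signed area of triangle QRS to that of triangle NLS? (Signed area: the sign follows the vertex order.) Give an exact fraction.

Set Q = (0, 0), F = (1, 0), L = (0, 1); any affine frame gives the same invariant.
1. S lies on line FQ with FS:SQ = 5:1 ⇒ S = (1/6, 0)
2. N is the midpoint of FQ ⇒ N = (1/2, 0)
3. R lies on line SL with SR:RL = -4:1 ⇒ R = (-1/18, 4/3)
2·[QRS] = -2/9, 2·[NLS] = 1/3
[QRS]:[NLS] = -2/9:1/3 = -2/3

[QRS]:[NLS] = -2/3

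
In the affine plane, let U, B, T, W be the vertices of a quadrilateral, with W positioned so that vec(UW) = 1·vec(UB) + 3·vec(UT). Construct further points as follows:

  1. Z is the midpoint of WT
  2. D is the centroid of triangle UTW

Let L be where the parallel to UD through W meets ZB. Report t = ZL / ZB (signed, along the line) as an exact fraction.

t = 1/4

Set U = (0, 0), B = (1, 0), T = (0, 1), W = (1, 3); any affine frame gives the same invariant.
1. Z is the midpoint of WT ⇒ Z = (1/2, 2)
2. D is the centroid of triangle UTW ⇒ D = (1/3, 4/3)
through W parallel to UD: direction (1/3, 4/3); meets ZB at L = (5/8, 3/2)
L = Z + t·(B−Z) with t = 1/4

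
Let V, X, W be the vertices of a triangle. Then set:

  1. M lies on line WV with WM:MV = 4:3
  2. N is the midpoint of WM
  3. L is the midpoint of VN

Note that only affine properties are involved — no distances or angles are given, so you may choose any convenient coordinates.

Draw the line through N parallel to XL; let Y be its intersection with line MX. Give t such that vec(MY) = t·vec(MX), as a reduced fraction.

Assign V = (0, 0), X = (1, 0), W = (0, 1) — the answer is frame-independent, so this choice is without loss of generality.
1. M lies on line WV with WM:MV = 4:3 ⇒ M = (0, 3/7)
2. N is the midpoint of WM ⇒ N = (0, 5/7)
3. L is the midpoint of VN ⇒ L = (0, 5/14)
through N parallel to XL: direction (-1, 5/14); meets MX at Y = (-4, 15/7)
Y = M + t·(X−M) with t = -4

t = -4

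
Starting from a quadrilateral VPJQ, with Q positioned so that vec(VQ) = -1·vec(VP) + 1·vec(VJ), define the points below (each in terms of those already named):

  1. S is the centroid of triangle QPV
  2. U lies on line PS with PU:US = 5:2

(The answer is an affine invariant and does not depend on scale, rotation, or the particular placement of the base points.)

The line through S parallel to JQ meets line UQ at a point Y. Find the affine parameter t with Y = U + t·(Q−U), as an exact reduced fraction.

t = 1/8

Choose coordinates V = (0, 0), P = (1, 0), J = (0, 1), Q = (-1, 1).
1. S is the centroid of triangle QPV ⇒ S = (0, 1/3)
2. U lies on line PS with PU:US = 5:2 ⇒ U = (2/7, 5/21)
through S parallel to JQ: direction (-1, 0); meets UQ at Y = (1/8, 1/3)
Y = U + t·(Q−U) with t = 1/8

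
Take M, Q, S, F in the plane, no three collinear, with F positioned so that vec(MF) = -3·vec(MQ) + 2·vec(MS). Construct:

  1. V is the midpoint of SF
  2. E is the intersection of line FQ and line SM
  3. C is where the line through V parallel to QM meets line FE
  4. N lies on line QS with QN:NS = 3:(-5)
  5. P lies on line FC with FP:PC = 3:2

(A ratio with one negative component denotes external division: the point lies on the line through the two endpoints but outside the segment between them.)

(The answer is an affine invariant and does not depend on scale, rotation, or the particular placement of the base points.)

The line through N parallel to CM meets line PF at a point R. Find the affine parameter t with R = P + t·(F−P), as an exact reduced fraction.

Assign M = (0, 0), Q = (1, 0), S = (0, 1), F = (-3, 2) — the answer is frame-independent, so this choice is without loss of generality.
1. V is the midpoint of SF ⇒ V = (-3/2, 3/2)
2. E is the intersection of line FQ and line SM ⇒ E = (0, 1/2)
3. C is where the line through V parallel to QM meets line FE ⇒ C = (-2, 3/2)
4. N lies on line QS with QN:NS = 3:(-5) ⇒ N = (5/2, -3/2)
5. P lies on line FC with FP:PC = 3:2 ⇒ P = (-12/5, 17/10)
through N parallel to CM: direction (2, -3/2); meets PF at R = (-1/2, 3/4)
R = P + t·(F−P) with t = -19/6

t = -19/6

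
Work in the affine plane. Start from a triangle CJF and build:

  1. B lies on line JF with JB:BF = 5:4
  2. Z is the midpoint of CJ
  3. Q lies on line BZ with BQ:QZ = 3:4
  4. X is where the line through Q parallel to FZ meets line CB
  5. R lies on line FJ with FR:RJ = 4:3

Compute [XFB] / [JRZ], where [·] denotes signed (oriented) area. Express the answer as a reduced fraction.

[XFB]:[JRZ] = -32/117

Work in coordinates with C = (0, 0), J = (1, 0), F = (0, 1).
1. B lies on line JF with JB:BF = 5:4 ⇒ B = (4/9, 5/9)
2. Z is the midpoint of CJ ⇒ Z = (1/2, 0)
3. Q lies on line BZ with BQ:QZ = 3:4 ⇒ Q = (59/126, 20/63)
4. X is where the line through Q parallel to FZ meets line CB ⇒ X = (316/819, 395/819)
5. R lies on line FJ with FR:RJ = 4:3 ⇒ R = (4/7, 3/7)
2·[XFB] = -16/273, 2·[JRZ] = 3/14
[XFB]:[JRZ] = -16/273:3/14 = -32/117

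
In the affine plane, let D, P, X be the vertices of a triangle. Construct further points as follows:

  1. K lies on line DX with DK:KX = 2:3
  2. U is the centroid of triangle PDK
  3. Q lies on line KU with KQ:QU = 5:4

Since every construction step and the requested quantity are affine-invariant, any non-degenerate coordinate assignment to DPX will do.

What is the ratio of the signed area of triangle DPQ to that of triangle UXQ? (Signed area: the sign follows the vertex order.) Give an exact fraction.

[DPQ]:[UXQ] = 17/6

Choose coordinates D = (0, 0), P = (1, 0), X = (0, 1).
1. K lies on line DX with DK:KX = 2:3 ⇒ K = (0, 2/5)
2. U is the centroid of triangle PDK ⇒ U = (1/3, 2/15)
3. Q lies on line KU with KQ:QU = 5:4 ⇒ Q = (5/27, 34/135)
2·[DPQ] = 34/135, 2·[UXQ] = 4/45
[DPQ]:[UXQ] = 34/135:4/45 = 17/6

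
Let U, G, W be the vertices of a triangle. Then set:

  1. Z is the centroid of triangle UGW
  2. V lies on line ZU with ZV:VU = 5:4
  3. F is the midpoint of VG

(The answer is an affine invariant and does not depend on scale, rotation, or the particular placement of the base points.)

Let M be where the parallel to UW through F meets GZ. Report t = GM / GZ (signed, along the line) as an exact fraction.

Set U = (0, 0), G = (1, 0), W = (0, 1); any affine frame gives the same invariant.
1. Z is the centroid of triangle UGW ⇒ Z = (1/3, 1/3)
2. V lies on line ZU with ZV:VU = 5:4 ⇒ V = (4/27, 4/27)
3. F is the midpoint of VG ⇒ F = (31/54, 2/27)
through F parallel to UW: direction (0, 1); meets GZ at M = (31/54, 23/108)
M = G + t·(Z−G) with t = 23/36

t = 23/36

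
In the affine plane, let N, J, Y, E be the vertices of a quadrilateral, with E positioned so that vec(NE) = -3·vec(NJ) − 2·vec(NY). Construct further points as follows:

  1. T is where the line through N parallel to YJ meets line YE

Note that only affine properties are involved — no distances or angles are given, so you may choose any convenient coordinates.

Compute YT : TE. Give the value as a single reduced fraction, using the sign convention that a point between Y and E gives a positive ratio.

YT:TE = 1/5

Assign N = (0, 0), J = (1, 0), Y = (0, 1), E = (-3, -2) — the answer is frame-independent, so this choice is without loss of generality.
1. T is where the line through N parallel to YJ meets line YE ⇒ T = (-1/2, 1/2)
T = Y + t·(E−Y) with t = 1/6, so YT:TE = t:(1−t) = 1/6:5/6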